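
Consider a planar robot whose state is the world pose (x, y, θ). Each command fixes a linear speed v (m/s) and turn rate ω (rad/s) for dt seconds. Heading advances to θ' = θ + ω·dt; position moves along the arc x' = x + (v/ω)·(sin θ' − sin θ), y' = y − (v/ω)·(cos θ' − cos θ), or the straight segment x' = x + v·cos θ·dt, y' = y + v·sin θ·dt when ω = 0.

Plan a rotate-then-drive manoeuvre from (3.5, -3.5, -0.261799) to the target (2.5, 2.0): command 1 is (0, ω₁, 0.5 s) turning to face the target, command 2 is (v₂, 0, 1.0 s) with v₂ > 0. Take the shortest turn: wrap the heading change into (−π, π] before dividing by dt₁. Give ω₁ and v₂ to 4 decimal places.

ω₁ = 4.0249, v₂ = 5.5902

heading to target = atan2(2−-3.5, 2.5−3.5) = 1.7506
Δθ = wrap(1.7506 − -0.2618) = 2.0124; ω₁ = Δθ/dt₁ = 4.0249
distance = √((2.5−3.5)² + (2−-3.5)²) = 5.5902; v₂ = distance/dt₂ = 5.5902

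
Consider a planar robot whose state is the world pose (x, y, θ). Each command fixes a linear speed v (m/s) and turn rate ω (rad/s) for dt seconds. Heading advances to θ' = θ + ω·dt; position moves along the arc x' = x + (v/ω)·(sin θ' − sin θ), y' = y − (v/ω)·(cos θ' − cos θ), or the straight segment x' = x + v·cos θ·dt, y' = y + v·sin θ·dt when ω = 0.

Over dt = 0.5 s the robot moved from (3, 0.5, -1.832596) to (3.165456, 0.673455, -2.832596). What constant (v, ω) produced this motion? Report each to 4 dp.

Δθ = -2.832596 − -1.832596 = -1.000000
ω = Δθ/dt = -1.000000/0.5 = -2.0000
R = −Δy/(cos θ' − cos θ) = 0.2500
v = R·ω = 0.2500·-2.0000 = -0.5000

v = -0.5000, ω = -2.0000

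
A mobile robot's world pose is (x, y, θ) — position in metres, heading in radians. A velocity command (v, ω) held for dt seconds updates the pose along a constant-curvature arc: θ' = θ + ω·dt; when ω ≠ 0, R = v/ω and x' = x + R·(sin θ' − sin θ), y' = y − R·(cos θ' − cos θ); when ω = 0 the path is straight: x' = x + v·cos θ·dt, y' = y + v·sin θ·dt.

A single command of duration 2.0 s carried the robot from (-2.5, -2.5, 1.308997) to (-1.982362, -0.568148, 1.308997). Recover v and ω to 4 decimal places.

v = 1.0000, ω = 0.0000

Δθ = 1.308997 − 1.308997 = 0.000000
ω = Δθ/dt = 0.000000/2.0 = 0.0000
ω = 0 → v = (Δx·cos θ + Δy·sin θ)/dt = 1.0000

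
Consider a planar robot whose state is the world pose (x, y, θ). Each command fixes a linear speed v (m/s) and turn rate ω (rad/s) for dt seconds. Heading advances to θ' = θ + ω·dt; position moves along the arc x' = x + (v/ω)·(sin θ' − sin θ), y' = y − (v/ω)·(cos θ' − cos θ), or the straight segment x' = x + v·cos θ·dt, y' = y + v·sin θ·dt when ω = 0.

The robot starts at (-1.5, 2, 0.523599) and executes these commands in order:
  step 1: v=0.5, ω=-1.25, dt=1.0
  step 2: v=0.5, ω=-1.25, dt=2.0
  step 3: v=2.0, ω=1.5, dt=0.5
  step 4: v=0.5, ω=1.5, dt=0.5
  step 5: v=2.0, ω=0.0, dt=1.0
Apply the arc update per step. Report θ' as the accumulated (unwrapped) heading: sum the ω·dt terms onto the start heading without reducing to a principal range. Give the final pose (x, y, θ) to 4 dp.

step 1: θ'=-0.7264 (R=-0.4000) → pose (-1.0343, 1.9526, -0.7264)
step 2: θ'=-3.2264 (R=-0.4000) → pose (-1.3339, 1.2550, -3.2264)
step 3: θ'=-2.4764 (R=1.3333) → pose (-2.2698, 0.9756, -2.4764)
step 4: θ'=-1.7264 (R=0.3333) → pose (-2.3933, 0.7649, -1.7264)
step 5: θ'=-1.7264 (straight) → pose (-2.7033, -1.2109, -1.7264)

(-2.7033, -1.2109, -1.7264)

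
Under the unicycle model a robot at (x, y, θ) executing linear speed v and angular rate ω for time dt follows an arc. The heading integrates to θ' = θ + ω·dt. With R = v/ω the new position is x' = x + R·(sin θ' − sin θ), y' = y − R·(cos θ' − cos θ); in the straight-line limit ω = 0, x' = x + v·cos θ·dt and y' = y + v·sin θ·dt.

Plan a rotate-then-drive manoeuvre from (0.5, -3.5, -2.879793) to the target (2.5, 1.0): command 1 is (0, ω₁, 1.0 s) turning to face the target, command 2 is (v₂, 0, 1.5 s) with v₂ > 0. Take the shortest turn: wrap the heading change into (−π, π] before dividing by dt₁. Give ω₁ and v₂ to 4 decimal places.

heading to target = atan2(1−-3.5, 2.5−0.5) = 1.1526
Δθ = wrap(1.1526 − -2.8798) = -2.2508; ω₁ = Δθ/dt₁ = -2.2508
distance = √((2.5−0.5)² + (1−-3.5)²) = 4.9244; v₂ = distance/dt₂ = 3.2830

ω₁ = -2.2508, v₂ = 3.2830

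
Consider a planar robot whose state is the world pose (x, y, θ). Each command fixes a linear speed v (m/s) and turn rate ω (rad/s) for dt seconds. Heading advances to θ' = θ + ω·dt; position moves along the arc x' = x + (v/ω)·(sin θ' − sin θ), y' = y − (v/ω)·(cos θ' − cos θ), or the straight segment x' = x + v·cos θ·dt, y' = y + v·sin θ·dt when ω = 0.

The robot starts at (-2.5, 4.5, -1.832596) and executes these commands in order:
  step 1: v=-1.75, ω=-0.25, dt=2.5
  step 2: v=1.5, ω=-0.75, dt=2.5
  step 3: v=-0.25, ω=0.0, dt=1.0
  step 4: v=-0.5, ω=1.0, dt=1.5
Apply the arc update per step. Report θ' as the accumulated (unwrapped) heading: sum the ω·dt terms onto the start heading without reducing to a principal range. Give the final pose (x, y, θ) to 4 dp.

(-2.5740, 8.3991, -2.8326)

step 1: θ'=-2.4576 (R=7.0000) → pose (-0.1618, 8.1136, -2.4576)
step 2: θ'=-4.3326 (R=-2.0000) → pose (-3.2831, 8.9223, -4.3326)
step 3: θ'=-4.3326 (straight) → pose (-3.1904, 8.6901, -4.3326)
step 4: θ'=-2.8326 (R=-0.5000) → pose (-2.5740, 8.3991, -2.8326)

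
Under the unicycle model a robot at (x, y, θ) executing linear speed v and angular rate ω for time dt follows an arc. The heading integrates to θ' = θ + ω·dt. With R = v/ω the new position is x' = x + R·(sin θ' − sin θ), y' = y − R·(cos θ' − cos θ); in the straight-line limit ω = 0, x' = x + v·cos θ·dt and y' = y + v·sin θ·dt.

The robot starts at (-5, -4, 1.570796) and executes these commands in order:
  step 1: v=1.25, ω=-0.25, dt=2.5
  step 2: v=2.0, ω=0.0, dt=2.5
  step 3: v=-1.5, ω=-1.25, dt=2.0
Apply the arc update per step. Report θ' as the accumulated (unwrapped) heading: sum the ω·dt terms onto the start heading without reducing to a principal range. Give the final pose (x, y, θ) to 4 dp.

step 1: θ'=0.9458 (R=-5.0000) → pose (-4.0548, -1.0745, 0.9458)
step 2: θ'=0.9458 (straight) → pose (-1.1293, 2.9803, 0.9458)
step 3: θ'=-1.5542 (R=1.2000) → pose (-3.3023, 3.6625, -1.5542)

(-3.3023, 3.6625, -1.5542)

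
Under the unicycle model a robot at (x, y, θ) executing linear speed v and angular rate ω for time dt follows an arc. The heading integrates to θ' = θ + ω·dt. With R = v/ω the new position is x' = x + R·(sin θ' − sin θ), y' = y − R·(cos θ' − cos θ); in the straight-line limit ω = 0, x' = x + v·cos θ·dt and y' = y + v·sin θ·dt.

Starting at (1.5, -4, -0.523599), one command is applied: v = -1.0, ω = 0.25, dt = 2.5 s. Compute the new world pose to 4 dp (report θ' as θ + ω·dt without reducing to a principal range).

(-0.9049, -3.4846, 0.1014)

θ' = -0.5236 + 0.25·2.5 = 0.1014
R = v/ω = -1.0/0.25 = -4.0000
x' = 1.5 + -4.0000·(sin 0.1014 − sin -0.5236) = -0.9049
y' = -4 − -4.0000·(cos 0.1014 − cos -0.5236) = -3.4846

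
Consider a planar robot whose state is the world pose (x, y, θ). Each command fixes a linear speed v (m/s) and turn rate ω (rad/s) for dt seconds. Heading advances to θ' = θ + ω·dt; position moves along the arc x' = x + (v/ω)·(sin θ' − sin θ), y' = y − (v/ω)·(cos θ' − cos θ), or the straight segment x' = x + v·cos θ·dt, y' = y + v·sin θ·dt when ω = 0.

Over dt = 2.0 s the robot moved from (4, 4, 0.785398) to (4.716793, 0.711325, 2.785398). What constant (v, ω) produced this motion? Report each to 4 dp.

Δθ = 2.785398 − 0.785398 = 2.000000
ω = Δθ/dt = 2.000000/2.0 = 1.0000
R = −Δy/(cos θ' − cos θ) = -2.0000
v = R·ω = -2.0000·1.0000 = -2.0000

v = -2.0000, ω = 1.0000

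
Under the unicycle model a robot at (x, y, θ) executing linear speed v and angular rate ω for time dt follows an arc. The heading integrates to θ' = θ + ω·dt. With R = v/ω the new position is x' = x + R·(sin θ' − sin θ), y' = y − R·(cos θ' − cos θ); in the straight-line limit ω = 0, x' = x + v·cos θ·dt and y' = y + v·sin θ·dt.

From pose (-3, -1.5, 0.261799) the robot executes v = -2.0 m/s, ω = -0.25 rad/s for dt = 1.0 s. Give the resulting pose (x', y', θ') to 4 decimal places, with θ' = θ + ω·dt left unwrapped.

θ' = 0.2618 + -0.25·1.0 = 0.0118
R = v/ω = -2.0/-0.25 = 8.0000
x' = -3 + 8.0000·(sin 0.0118 − sin 0.2618) = -4.9762
y' = -1.5 − 8.0000·(cos 0.0118 − cos 0.2618) = -1.7720

(-4.9762, -1.7720, 0.0118)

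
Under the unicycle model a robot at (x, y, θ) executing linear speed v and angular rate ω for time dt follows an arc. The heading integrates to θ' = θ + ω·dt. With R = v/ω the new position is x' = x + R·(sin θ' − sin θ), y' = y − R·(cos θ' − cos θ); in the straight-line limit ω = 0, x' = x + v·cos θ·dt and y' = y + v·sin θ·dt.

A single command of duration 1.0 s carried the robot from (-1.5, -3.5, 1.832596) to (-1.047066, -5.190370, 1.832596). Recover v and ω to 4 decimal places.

v = -1.7500, ω = 0.0000

Δθ = 1.832596 − 1.832596 = 0.000000
ω = Δθ/dt = 0.000000/1.0 = 0.0000
ω = 0 → v = (Δx·cos θ + Δy·sin θ)/dt = -1.7500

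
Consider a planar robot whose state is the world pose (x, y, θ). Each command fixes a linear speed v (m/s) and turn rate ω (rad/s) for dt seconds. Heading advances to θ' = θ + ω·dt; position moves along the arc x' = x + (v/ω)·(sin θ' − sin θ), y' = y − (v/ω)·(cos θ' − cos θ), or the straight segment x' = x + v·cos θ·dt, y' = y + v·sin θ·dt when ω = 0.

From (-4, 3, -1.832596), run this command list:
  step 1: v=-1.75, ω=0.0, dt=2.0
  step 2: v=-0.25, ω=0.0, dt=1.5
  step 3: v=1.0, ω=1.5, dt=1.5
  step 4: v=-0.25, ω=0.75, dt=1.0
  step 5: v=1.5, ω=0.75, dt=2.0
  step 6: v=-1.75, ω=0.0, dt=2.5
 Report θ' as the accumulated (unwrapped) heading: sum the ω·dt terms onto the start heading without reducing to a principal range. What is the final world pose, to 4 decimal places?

(0.7117, 6.3538, 2.6674)

step 1: θ'=-1.8326 (straight) → pose (-3.0941, 6.3807, -1.8326)
step 2: θ'=-1.8326 (straight) → pose (-2.9971, 6.7430, -1.8326)
step 3: θ'=0.4174 (R=0.6667) → pose (-2.0829, 5.9610, 0.4174)
step 4: θ'=1.1674 (R=-0.3333) → pose (-2.2543, 5.7871, 1.1674)
step 5: θ'=2.6674 (R=2.0000) → pose (-3.1805, 8.3515, 2.6674)
step 6: θ'=2.6674 (straight) → pose (0.7117, 6.3538, 2.6674)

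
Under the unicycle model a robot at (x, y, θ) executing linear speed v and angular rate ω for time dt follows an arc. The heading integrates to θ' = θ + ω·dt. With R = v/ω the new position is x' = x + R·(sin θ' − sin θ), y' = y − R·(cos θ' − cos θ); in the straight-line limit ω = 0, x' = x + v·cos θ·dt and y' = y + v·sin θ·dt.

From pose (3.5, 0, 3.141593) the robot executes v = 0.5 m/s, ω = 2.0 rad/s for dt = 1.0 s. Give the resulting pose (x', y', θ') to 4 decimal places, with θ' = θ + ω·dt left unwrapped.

(3.2727, -0.3540, 5.1416)

θ' = 3.1416 + 2.0·1.0 = 5.1416
R = v/ω = 0.5/2.0 = 0.2500
x' = 3.5 + 0.2500·(sin 5.1416 − sin 3.1416) = 3.2727
y' = 0 − 0.2500·(cos 5.1416 − cos 3.1416) = -0.3540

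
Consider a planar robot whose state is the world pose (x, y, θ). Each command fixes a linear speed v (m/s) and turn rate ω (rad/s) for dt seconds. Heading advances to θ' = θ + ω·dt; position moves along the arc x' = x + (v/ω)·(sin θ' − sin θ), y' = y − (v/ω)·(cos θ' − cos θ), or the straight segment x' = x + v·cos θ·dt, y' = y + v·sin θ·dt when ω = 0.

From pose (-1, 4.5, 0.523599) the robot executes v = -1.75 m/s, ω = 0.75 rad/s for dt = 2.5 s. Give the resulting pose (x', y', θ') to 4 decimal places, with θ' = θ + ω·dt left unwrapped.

θ' = 0.5236 + 0.75·2.5 = 2.3986
R = v/ω = -1.75/0.75 = -2.3333
x' = -1 + -2.3333·(sin 2.3986 − sin 0.5236) = -1.4118
y' = 4.5 − -2.3333·(cos 2.3986 − cos 0.5236) = 0.7609

(-1.4118, 0.7609, 2.3986)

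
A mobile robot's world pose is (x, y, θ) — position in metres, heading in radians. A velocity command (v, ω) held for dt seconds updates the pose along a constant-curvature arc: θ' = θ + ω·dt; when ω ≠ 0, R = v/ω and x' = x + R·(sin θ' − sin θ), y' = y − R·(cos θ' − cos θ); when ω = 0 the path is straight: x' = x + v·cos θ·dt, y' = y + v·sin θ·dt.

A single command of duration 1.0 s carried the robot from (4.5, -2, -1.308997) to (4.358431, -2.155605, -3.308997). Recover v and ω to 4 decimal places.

Δθ = -3.308997 − -1.308997 = -2.000000
ω = Δθ/dt = -2.000000/1.0 = -2.0000
R = −Δy/(cos θ' − cos θ) = -0.1250
v = R·ω = -0.1250·-2.0000 = 0.2500

v = 0.2500, ω = -2.0000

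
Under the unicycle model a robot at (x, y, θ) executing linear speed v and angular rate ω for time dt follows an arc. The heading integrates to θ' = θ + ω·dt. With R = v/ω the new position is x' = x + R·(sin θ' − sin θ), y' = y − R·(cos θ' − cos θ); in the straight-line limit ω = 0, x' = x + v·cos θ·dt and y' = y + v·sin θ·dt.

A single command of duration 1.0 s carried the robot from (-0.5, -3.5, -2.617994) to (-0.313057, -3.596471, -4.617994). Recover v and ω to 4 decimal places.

Δθ = -4.617994 − -2.617994 = -2.000000
ω = Δθ/dt = -2.000000/1.0 = -2.0000
R = Δx/(sin θ' − sin θ) = 0.1250
v = R·ω = 0.1250·-2.0000 = -0.2500

v = -0.2500, ω = -2.0000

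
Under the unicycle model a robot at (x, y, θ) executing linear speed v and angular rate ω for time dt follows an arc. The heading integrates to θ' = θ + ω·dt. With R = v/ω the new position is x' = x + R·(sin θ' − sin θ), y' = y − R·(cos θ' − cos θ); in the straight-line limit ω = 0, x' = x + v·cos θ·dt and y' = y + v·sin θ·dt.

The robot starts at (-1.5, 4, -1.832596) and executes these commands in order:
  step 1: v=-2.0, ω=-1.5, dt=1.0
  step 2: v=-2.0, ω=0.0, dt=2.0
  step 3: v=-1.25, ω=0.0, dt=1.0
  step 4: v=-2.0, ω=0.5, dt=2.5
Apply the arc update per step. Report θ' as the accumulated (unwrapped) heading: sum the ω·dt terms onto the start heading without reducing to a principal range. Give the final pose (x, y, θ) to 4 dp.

(9.4424, 5.9356, -2.0826)

step 1: θ'=-3.3326 (R=1.3333) → pose (0.0410, 4.9640, -3.3326)
step 2: θ'=-3.3326 (straight) → pose (3.9683, 4.2046, -3.3326)
step 3: θ'=-3.3326 (straight) → pose (5.1956, 3.9673, -3.3326)
step 4: θ'=-2.0826 (R=-4.0000) → pose (9.4424, 5.9356, -2.0826)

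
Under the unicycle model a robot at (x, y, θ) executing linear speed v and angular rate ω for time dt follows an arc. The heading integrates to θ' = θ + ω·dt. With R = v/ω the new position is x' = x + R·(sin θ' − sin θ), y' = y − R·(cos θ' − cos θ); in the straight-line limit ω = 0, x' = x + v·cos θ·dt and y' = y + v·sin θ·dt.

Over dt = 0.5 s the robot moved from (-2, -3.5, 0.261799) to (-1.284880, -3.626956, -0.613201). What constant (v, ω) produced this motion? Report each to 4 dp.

Δθ = -0.613201 − 0.261799 = -0.875000
ω = Δθ/dt = -0.875000/0.5 = -1.7500
R = Δx/(sin θ' − sin θ) = -0.8571
v = R·ω = -0.8571·-1.7500 = 1.5000

v = 1.5000, ω = -1.7500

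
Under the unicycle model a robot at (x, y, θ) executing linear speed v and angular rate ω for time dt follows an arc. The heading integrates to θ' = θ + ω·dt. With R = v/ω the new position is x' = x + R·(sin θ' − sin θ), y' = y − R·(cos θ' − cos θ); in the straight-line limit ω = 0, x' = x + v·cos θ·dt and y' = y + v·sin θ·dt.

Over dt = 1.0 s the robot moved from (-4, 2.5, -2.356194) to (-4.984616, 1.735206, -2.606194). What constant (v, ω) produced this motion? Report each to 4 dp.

v = 1.2500, ω = -0.2500

Δθ = -2.606194 − -2.356194 = -0.250000
ω = Δθ/dt = -0.250000/1.0 = -0.2500
R = Δx/(sin θ' − sin θ) = -5.0000
v = R·ω = -5.0000·-0.2500 = 1.2500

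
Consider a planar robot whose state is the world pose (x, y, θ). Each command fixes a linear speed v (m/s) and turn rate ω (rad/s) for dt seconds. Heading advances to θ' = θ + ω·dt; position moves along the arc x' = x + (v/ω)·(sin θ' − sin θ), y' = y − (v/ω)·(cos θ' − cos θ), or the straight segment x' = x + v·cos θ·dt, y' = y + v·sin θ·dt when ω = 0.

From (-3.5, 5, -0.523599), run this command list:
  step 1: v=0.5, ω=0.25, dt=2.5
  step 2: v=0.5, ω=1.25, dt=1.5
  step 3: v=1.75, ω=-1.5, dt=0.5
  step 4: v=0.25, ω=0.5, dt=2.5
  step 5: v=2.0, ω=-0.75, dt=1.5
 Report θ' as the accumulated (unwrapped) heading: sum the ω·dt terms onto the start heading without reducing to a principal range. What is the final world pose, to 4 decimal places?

step 1: θ'=0.1014 (R=2.0000) → pose (-2.2975, 4.7423, 0.1014)
step 2: θ'=1.9764 (R=0.4000) → pose (-1.9705, 5.2981, 1.9764)
step 3: θ'=1.2264 (R=-1.1667) → pose (-1.9966, 6.1523, 1.2264)
step 4: θ'=2.4764 (R=0.5000) → pose (-2.1587, 6.7145, 2.4764)
step 5: θ'=1.3514 (R=-2.6667) → pose (-3.1155, 9.3930, 1.3514)

(-3.1155, 9.3930, 1.3514)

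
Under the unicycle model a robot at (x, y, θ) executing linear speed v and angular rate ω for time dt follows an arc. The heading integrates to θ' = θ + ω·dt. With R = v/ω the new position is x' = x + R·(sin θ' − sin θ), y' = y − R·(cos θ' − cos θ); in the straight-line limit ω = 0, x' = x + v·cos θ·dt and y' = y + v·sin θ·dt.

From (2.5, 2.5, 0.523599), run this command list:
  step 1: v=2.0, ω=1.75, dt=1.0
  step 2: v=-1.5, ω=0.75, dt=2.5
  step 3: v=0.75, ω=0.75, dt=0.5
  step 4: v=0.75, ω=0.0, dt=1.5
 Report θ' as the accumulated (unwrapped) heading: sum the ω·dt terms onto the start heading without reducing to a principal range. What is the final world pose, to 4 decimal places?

(5.6690, 3.0006, 4.5236)

step 1: θ'=2.2736 (R=1.1429) → pose (2.8006, 4.2284, 2.2736)
step 2: θ'=4.1486 (R=-2.0000) → pose (6.0171, 4.4524, 4.1486)
step 3: θ'=4.5236 (R=1.0000) → pose (5.8802, 4.1056, 4.5236)
step 4: θ'=4.5236 (straight) → pose (5.6690, 3.0006, 4.5236)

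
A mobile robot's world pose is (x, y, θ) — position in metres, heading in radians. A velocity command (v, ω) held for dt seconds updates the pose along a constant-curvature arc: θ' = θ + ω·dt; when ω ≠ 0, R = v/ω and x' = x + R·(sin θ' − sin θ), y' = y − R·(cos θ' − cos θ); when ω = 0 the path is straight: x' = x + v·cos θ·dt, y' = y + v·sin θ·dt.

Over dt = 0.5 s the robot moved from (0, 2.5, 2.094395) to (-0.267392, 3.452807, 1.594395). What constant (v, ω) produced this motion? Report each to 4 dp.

v = 2.0000, ω = -1.0000

Δθ = 1.594395 − 2.094395 = -0.500000
ω = Δθ/dt = -0.500000/0.5 = -1.0000
R = −Δy/(cos θ' − cos θ) = -2.0000
v = R·ω = -2.0000·-1.0000 = 2.0000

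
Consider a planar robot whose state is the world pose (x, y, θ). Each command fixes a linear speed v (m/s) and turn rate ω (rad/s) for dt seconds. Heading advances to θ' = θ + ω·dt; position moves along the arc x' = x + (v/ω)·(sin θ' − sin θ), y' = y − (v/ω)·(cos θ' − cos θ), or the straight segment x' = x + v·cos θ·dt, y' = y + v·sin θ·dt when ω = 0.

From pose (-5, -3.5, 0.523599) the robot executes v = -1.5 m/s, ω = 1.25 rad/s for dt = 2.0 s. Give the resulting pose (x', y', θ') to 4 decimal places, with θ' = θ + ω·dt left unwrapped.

(-4.5413, -5.7309, 3.0236)

θ' = 0.5236 + 1.25·2.0 = 3.0236
R = v/ω = -1.5/1.25 = -1.2000
x' = -5 + -1.2000·(sin 3.0236 − sin 0.5236) = -4.5413
y' = -3.5 − -1.2000·(cos 3.0236 − cos 0.5236) = -5.7309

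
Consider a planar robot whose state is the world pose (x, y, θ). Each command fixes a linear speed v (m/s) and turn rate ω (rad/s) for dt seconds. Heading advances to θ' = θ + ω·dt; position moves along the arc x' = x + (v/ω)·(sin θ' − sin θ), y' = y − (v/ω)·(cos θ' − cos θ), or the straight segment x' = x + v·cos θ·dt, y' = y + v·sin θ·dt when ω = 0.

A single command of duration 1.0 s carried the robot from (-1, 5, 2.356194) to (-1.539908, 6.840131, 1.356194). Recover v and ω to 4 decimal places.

Δθ = 1.356194 − 2.356194 = -1.000000
ω = Δθ/dt = -1.000000/1.0 = -1.0000
R = −Δy/(cos θ' − cos θ) = -2.0000
v = R·ω = -2.0000·-1.0000 = 2.0000

v = 2.0000, ω = -1.0000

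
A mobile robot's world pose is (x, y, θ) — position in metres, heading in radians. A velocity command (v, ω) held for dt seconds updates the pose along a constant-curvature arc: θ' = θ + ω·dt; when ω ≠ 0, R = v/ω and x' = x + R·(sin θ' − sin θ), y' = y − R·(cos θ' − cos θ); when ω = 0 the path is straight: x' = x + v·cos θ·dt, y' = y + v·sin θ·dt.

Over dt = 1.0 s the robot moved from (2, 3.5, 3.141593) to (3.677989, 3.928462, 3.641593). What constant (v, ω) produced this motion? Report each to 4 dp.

Δθ = 3.641593 − 3.141593 = 0.500000
ω = Δθ/dt = 0.500000/1.0 = 0.5000
R = Δx/(sin θ' − sin θ) = -3.5000
v = R·ω = -3.5000·0.5000 = -1.7500

v = -1.7500, ω = 0.5000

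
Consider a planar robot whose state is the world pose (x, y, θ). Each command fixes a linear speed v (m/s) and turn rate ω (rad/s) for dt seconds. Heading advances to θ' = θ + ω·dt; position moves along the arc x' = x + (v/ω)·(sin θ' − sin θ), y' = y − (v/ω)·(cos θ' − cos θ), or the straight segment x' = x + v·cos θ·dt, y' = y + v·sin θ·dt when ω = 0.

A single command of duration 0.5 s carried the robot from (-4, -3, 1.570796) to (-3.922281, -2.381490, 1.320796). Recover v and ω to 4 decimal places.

v = 1.2500, ω = -0.5000

Δθ = 1.320796 − 1.570796 = -0.250000
ω = Δθ/dt = -0.250000/0.5 = -0.5000
R = −Δy/(cos θ' − cos θ) = -2.5000
v = R·ω = -2.5000·-0.5000 = 1.2500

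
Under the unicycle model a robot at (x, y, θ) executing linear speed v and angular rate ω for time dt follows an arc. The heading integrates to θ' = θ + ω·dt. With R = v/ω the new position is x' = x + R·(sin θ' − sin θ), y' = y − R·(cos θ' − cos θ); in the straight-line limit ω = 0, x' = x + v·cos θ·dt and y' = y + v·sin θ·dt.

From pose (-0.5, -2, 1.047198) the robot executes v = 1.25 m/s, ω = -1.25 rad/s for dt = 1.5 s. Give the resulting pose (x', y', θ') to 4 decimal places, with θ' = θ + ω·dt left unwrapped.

θ' = 1.0472 + -1.25·1.5 = -0.8278
R = v/ω = 1.25/-1.25 = -1.0000
x' = -0.5 + -1.0000·(sin -0.8278 − sin 1.0472) = 1.1025
y' = -2 − -1.0000·(cos -0.8278 − cos 1.0472) = -1.8235

(1.1025, -1.8235, -0.8278)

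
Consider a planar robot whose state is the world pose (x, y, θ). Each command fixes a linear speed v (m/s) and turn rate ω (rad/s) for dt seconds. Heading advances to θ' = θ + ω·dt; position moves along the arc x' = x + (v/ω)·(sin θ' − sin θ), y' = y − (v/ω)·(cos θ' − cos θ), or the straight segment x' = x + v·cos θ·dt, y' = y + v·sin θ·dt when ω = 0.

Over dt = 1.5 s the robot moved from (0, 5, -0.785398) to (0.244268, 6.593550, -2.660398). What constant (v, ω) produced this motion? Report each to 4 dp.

v = -1.2500, ω = -1.2500

Δθ = -2.660398 − -0.785398 = -1.875000
ω = Δθ/dt = -1.875000/1.5 = -1.2500
R = −Δy/(cos θ' − cos θ) = 1.0000
v = R·ω = 1.0000·-1.2500 = -1.2500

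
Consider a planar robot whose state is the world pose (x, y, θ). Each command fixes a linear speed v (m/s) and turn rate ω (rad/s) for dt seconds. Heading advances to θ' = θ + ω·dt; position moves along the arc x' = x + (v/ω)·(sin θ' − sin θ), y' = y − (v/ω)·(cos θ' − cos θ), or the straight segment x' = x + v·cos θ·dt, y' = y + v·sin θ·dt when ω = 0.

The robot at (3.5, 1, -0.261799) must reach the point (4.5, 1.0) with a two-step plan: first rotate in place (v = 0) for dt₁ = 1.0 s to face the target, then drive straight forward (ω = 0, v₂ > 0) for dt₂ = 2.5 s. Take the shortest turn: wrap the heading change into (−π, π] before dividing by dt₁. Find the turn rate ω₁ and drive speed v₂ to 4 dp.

ω₁ = 0.2618, v₂ = 0.4000

heading to target = atan2(1−1, 4.5−3.5) = 0.0000
Δθ = wrap(0.0000 − -0.2618) = 0.2618; ω₁ = Δθ/dt₁ = 0.2618
distance = √((4.5−3.5)² + (1−1)²) = 1.0000; v₂ = distance/dt₂ = 0.4000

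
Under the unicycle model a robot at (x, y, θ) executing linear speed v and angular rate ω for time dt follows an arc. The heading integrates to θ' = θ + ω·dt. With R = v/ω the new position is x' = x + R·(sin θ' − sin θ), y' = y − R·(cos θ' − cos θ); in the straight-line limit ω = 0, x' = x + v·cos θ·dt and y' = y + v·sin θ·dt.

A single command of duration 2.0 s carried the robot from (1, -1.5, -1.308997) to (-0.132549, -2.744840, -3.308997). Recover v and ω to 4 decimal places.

Δθ = -3.308997 − -1.308997 = -2.000000
ω = Δθ/dt = -2.000000/2.0 = -1.0000
R = −Δy/(cos θ' − cos θ) = -1.0000
v = R·ω = -1.0000·-1.0000 = 1.0000

v = 1.0000, ω = -1.0000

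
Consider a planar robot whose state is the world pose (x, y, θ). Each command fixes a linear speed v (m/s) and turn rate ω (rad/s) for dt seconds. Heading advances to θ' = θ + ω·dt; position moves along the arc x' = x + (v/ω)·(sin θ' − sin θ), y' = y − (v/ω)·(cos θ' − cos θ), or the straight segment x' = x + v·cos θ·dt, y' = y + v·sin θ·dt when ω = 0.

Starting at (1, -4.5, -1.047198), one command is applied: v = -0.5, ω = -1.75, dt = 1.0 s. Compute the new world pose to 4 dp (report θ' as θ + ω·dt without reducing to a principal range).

(1.1510, -4.0882, -2.7972)

θ' = -1.0472 + -1.75·1.0 = -2.7972
R = v/ω = -0.5/-1.75 = 0.2857
x' = 1 + 0.2857·(sin -2.7972 − sin -1.0472) = 1.1510
y' = -4.5 − 0.2857·(cos -2.7972 − cos -1.0472) = -4.0882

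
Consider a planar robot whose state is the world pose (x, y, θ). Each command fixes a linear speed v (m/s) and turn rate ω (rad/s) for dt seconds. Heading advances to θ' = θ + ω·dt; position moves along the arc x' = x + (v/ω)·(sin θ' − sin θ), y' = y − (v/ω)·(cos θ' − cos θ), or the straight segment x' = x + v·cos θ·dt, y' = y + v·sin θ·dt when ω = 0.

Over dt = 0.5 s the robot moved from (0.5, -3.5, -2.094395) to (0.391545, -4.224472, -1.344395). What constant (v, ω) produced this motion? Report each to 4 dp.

v = 1.5000, ω = 1.5000

Δθ = -1.344395 − -2.094395 = 0.750000
ω = Δθ/dt = 0.750000/0.5 = 1.5000
R = −Δy/(cos θ' − cos θ) = 1.0000
v = R·ω = 1.0000·1.5000 = 1.5000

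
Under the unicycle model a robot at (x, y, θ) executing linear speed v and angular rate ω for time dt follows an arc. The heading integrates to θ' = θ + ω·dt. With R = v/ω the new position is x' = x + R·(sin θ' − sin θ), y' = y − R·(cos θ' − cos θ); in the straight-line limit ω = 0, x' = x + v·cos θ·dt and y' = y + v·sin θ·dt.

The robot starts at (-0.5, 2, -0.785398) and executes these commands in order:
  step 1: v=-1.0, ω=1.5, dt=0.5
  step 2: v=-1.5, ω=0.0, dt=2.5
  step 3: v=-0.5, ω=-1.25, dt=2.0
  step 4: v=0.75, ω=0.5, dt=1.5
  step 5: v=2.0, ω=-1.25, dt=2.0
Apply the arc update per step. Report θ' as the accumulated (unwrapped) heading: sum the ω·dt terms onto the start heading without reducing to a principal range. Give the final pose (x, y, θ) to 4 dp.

step 1: θ'=-0.0354 (R=-0.6667) → pose (-0.9478, 2.1948, -0.0354)
step 2: θ'=-0.0354 (straight) → pose (-4.6955, 2.3276, -0.0354)
step 3: θ'=-2.5354 (R=0.4000) → pose (-4.9092, 3.0560, -2.5354)
step 4: θ'=-1.7854 (R=1.5000) → pose (-5.5202, 2.1427, -1.7854)
step 5: θ'=-4.2854 (R=-1.6000) → pose (-8.5398, 1.8209, -4.2854)

(-8.5398, 1.8209, -4.2854)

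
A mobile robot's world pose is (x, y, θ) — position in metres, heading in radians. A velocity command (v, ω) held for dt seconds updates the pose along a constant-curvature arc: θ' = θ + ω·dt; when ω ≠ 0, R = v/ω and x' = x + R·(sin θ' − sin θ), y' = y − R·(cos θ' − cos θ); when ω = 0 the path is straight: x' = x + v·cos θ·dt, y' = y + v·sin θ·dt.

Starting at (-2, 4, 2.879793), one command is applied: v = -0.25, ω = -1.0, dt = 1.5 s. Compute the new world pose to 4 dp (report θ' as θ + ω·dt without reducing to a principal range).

θ' = 2.8798 + -1.0·1.5 = 1.3798
R = v/ω = -0.25/-1.0 = 0.2500
x' = -2 + 0.2500·(sin 1.3798 − sin 2.8798) = -1.8193
y' = 4 − 0.2500·(cos 1.3798 − cos 2.8798) = 3.7111

(-1.8193, 3.7111, 1.3798)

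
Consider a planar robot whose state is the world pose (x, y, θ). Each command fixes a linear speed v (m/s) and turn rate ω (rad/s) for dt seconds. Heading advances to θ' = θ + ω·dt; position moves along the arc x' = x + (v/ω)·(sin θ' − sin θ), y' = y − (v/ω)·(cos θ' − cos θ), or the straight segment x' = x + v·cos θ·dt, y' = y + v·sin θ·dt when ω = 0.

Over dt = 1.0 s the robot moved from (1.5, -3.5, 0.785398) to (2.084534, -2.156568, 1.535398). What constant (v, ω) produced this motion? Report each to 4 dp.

Δθ = 1.535398 − 0.785398 = 0.750000
ω = Δθ/dt = 0.750000/1.0 = 0.7500
R = −Δy/(cos θ' − cos θ) = 2.0000
v = R·ω = 2.0000·0.7500 = 1.5000

v = 1.5000, ω = 0.7500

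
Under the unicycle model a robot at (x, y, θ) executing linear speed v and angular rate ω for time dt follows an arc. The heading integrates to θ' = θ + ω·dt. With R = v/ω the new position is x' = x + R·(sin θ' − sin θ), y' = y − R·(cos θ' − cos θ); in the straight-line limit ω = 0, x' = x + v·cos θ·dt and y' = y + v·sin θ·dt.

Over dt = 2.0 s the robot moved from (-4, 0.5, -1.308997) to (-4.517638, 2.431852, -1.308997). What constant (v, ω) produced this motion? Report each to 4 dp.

Δθ = -1.308997 − -1.308997 = 0.000000
ω = Δθ/dt = 0.000000/2.0 = 0.0000
ω = 0 → v = (Δx·cos θ + Δy·sin θ)/dt = -1.0000

v = -1.0000, ω = 0.0000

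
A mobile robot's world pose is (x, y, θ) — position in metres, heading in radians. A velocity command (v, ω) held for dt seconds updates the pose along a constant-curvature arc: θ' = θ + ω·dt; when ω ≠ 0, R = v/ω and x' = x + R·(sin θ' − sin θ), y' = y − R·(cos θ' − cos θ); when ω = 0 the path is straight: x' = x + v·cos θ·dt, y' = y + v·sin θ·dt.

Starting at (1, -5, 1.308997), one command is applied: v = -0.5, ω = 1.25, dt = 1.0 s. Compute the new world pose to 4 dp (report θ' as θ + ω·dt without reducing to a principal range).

(1.1663, -5.4375, 2.5590)

θ' = 1.3090 + 1.25·1.0 = 2.5590
R = v/ω = -0.5/1.25 = -0.4000
x' = 1 + -0.4000·(sin 2.5590 − sin 1.3090) = 1.1663
y' = -5 − -0.4000·(cos 2.5590 − cos 1.3090) = -5.4375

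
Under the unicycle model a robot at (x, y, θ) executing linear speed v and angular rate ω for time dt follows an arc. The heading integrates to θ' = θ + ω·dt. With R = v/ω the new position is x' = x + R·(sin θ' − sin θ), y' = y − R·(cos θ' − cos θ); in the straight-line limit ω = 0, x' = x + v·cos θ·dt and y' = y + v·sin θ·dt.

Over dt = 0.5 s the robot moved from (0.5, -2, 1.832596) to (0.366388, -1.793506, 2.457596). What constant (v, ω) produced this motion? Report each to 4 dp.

Δθ = 2.457596 − 1.832596 = 0.625000
ω = Δθ/dt = 0.625000/0.5 = 1.2500
R = −Δy/(cos θ' − cos θ) = 0.4000
v = R·ω = 0.4000·1.2500 = 0.5000

v = 0.5000, ω = 1.2500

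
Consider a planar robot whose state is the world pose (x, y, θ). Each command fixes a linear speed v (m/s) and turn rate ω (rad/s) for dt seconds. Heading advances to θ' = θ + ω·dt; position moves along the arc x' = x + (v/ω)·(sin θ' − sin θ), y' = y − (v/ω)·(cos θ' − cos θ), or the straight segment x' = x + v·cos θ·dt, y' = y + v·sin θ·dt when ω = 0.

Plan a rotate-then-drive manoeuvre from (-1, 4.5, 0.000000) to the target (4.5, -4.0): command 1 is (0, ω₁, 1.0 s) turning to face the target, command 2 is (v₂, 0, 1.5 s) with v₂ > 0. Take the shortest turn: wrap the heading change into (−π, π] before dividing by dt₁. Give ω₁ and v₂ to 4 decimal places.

ω₁ = -0.9965, v₂ = 6.7495

heading to target = atan2(-4−4.5, 4.5−-1) = -0.9965
Δθ = wrap(-0.9965 − 0.0000) = -0.9965; ω₁ = Δθ/dt₁ = -0.9965
distance = √((4.5−-1)² + (-4−4.5)²) = 10.1242; v₂ = distance/dt₂ = 6.7495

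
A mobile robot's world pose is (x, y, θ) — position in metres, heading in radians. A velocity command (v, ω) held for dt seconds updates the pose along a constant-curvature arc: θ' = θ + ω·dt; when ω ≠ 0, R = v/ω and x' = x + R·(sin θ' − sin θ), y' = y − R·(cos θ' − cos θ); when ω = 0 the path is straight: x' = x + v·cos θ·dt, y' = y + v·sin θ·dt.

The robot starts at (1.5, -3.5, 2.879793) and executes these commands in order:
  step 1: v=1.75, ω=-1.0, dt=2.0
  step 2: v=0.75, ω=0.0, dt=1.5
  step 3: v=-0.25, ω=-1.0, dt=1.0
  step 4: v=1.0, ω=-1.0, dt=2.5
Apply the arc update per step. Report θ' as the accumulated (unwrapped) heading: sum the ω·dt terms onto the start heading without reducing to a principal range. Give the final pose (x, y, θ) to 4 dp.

(1.4769, -1.7762, -2.6202)

step 1: θ'=0.8798 (R=-1.7500) → pose (0.6044, -0.6943, 0.8798)
step 2: θ'=0.8798 (straight) → pose (1.3213, 0.1726, 0.8798)
step 3: θ'=-0.1202 (R=0.2500) → pose (1.0987, 0.0837, -0.1202)
step 4: θ'=-2.6202 (R=-1.0000) → pose (1.4769, -1.7762, -2.6202)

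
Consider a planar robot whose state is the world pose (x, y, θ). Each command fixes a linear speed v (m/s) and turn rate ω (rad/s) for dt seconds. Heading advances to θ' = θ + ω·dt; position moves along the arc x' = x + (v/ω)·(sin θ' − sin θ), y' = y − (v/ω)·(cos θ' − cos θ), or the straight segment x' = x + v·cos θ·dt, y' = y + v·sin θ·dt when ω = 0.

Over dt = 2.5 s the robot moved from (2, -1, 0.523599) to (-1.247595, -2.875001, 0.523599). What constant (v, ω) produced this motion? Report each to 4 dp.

Δθ = 0.523599 − 0.523599 = 0.000000
ω = Δθ/dt = 0.000000/2.5 = 0.0000
ω = 0 → v = (Δx·cos θ + Δy·sin θ)/dt = -1.5000

v = -1.5000, ω = 0.0000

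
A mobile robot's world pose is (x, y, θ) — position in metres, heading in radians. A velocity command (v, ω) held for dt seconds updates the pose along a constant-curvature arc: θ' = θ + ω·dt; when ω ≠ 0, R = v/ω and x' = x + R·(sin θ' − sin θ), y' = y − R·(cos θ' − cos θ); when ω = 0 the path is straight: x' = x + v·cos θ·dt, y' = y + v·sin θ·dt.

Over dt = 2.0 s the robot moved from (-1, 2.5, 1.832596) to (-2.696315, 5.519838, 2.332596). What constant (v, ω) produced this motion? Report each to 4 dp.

Δθ = 2.332596 − 1.832596 = 0.500000
ω = Δθ/dt = 0.500000/2.0 = 0.2500
R = −Δy/(cos θ' − cos θ) = 7.0000
v = R·ω = 7.0000·0.2500 = 1.7500

v = 1.7500, ω = 0.2500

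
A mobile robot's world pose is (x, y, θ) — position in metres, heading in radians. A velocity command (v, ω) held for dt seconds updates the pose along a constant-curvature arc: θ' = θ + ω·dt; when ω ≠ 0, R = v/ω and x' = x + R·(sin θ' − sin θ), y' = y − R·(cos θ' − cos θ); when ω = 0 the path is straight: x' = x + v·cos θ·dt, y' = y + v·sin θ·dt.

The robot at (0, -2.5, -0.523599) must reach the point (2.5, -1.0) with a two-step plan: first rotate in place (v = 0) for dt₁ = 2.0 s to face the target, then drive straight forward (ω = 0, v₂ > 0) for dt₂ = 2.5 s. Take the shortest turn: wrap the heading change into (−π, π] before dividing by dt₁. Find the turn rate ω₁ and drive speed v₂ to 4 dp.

ω₁ = 0.5320, v₂ = 1.1662

heading to target = atan2(-1−-2.5, 2.5−0) = 0.5404
Δθ = wrap(0.5404 − -0.5236) = 1.0640; ω₁ = Δθ/dt₁ = 0.5320
distance = √((2.5−0)² + (-1−-2.5)²) = 2.9155; v₂ = distance/dt₂ = 1.1662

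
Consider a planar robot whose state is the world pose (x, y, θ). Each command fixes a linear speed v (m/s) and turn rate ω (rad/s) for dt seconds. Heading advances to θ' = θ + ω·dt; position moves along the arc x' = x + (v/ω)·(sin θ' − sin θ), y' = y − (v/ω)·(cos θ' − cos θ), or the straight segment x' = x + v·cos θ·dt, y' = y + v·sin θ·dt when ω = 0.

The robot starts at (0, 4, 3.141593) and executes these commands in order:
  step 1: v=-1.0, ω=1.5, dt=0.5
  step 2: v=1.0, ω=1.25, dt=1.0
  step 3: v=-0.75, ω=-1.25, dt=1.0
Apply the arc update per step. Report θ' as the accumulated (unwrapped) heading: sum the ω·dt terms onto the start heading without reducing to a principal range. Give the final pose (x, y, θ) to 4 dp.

step 1: θ'=3.8916 (R=-0.6667) → pose (0.4544, 4.1789, 3.8916)
step 2: θ'=5.1416 (R=0.8000) → pose (0.2723, 3.2606, 5.1416)
step 3: θ'=3.8916 (R=0.6000) → pose (0.4089, 3.9493, 3.8916)

(0.4089, 3.9493, 3.8916)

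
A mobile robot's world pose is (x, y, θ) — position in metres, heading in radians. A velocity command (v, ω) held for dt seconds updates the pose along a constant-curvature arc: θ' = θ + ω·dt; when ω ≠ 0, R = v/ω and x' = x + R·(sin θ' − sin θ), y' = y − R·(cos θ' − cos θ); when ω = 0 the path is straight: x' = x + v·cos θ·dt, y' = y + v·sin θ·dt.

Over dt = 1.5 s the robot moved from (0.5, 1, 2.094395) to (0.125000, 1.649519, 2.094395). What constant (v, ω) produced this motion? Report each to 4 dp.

Δθ = 2.094395 − 2.094395 = 0.000000
ω = Δθ/dt = 0.000000/1.5 = 0.0000
ω = 0 → v = (Δx·cos θ + Δy·sin θ)/dt = 0.5000

v = 0.5000, ω = 0.0000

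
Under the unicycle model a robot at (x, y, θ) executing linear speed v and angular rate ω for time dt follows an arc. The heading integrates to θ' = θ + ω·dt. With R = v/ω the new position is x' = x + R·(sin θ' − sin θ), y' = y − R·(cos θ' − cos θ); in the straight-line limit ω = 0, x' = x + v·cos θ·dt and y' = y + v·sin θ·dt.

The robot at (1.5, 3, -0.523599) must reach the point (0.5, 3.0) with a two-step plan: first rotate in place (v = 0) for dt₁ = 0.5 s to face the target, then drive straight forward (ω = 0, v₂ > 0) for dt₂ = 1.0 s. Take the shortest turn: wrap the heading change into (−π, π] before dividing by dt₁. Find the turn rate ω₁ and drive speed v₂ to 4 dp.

ω₁ = -5.2360, v₂ = 1.0000

heading to target = atan2(3−3, 0.5−1.5) = 3.1416
Δθ = wrap(3.1416 − -0.5236) = -2.6180; ω₁ = Δθ/dt₁ = -5.2360
distance = √((0.5−1.5)² + (3−3)²) = 1.0000; v₂ = distance/dt₂ = 1.0000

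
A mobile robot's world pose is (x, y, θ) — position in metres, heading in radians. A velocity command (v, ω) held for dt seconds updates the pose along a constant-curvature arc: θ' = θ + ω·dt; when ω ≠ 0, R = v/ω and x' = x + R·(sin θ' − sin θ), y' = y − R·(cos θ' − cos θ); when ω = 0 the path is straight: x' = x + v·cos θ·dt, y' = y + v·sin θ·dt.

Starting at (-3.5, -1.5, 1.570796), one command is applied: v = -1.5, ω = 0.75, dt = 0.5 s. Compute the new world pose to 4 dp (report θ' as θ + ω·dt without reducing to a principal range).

θ' = 1.5708 + 0.75·0.5 = 1.9458
R = v/ω = -1.5/0.75 = -2.0000
x' = -3.5 + -2.0000·(sin 1.9458 − sin 1.5708) = -3.3610
y' = -1.5 − -2.0000·(cos 1.9458 − cos 1.5708) = -2.2325

(-3.3610, -2.2325, 1.9458)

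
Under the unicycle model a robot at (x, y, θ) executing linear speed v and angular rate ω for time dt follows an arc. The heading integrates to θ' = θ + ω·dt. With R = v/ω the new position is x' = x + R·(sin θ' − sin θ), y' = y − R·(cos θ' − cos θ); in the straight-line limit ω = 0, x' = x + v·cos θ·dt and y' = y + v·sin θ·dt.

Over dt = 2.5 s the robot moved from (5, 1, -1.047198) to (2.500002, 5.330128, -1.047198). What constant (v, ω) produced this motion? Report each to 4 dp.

Δθ = -1.047198 − -1.047198 = 0.000000
ω = Δθ/dt = 0.000000/2.5 = 0.0000
ω = 0 → v = (Δx·cos θ + Δy·sin θ)/dt = -2.0000

v = -2.0000, ω = 0.0000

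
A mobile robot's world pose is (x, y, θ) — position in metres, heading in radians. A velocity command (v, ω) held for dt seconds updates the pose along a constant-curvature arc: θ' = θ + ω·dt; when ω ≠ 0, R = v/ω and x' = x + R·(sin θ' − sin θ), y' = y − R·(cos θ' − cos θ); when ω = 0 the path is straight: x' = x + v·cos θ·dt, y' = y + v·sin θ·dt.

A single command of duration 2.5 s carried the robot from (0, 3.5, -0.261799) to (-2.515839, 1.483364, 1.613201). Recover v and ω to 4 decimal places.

v = -1.5000, ω = 0.7500

Δθ = 1.613201 − -0.261799 = 1.875000
ω = Δθ/dt = 1.875000/2.5 = 0.7500
R = Δx/(sin θ' − sin θ) = -2.0000
v = R·ω = -2.0000·0.7500 = -1.5000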